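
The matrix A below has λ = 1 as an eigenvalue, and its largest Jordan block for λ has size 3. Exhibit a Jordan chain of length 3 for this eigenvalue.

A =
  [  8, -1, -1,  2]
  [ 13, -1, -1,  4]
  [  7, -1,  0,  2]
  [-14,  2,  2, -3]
A Jordan chain for λ = 1 of length 3:
v_1 = (1, 2, 1, -2)ᵀ
v_2 = (7, 13, 7, -14)ᵀ
v_3 = (1, 0, 0, 0)ᵀ

Let N = A − (1)·I. We want v_3 with N^3 v_3 = 0 but N^2 v_3 ≠ 0; then v_{j-1} := N · v_j for j = 3, …, 2.

Pick v_3 = (1, 0, 0, 0)ᵀ.
Then v_2 = N · v_3 = (7, 13, 7, -14)ᵀ.
Then v_1 = N · v_2 = (1, 2, 1, -2)ᵀ.

Sanity check: (A − (1)·I) v_1 = (0, 0, 0, 0)ᵀ = 0. ✓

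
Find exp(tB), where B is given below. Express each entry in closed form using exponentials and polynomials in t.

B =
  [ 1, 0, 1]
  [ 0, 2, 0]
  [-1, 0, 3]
e^{tB} =
  [-t*exp(2*t) + exp(2*t), 0, t*exp(2*t)]
  [0, exp(2*t), 0]
  [-t*exp(2*t), 0, t*exp(2*t) + exp(2*t)]

Strategy: write B = P · J · P⁻¹ where J is a Jordan canonical form, so e^{tB} = P · e^{tJ} · P⁻¹, and e^{tJ} can be computed block-by-block.

B has Jordan form
J =
  [2, 1, 0]
  [0, 2, 0]
  [0, 0, 2]
(up to reordering of blocks).

Per-block formulas:
  For a 1×1 block at λ = 2: exp(t · [2]) = [e^(2t)].
  For a 2×2 Jordan block J_2(2): exp(t · J_2(2)) = e^(2t)·(I + t·N), where N is the 2×2 nilpotent shift.

After assembling e^{tJ} and conjugating by P, we get:

e^{tB} =
  [-t*exp(2*t) + exp(2*t), 0, t*exp(2*t)]
  [0, exp(2*t), 0]
  [-t*exp(2*t), 0, t*exp(2*t) + exp(2*t)]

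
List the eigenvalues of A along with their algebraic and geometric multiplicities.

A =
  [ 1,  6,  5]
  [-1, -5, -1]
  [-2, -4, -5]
λ = -3: alg = 3, geom = 1

Step 1 — factor the characteristic polynomial to read off the algebraic multiplicities:
  χ_A(x) = (x + 3)^3

Step 2 — compute geometric multiplicities via the rank-nullity identity g(λ) = n − rank(A − λI):
  rank(A − (-3)·I) = 2, so dim ker(A − (-3)·I) = n − 2 = 1

Summary:
  λ = -3: algebraic multiplicity = 3, geometric multiplicity = 1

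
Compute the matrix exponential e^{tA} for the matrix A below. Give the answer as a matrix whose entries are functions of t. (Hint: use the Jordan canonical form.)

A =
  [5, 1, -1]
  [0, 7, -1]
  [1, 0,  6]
e^{tA} =
  [-t*exp(6*t) + exp(6*t), t*exp(6*t), -t*exp(6*t)]
  [-t^2*exp(6*t)/2, t^2*exp(6*t)/2 + t*exp(6*t) + exp(6*t), -t^2*exp(6*t)/2 - t*exp(6*t)]
  [-t^2*exp(6*t)/2 + t*exp(6*t), t^2*exp(6*t)/2, -t^2*exp(6*t)/2 + exp(6*t)]

Strategy: write A = P · J · P⁻¹ where J is a Jordan canonical form, so e^{tA} = P · e^{tJ} · P⁻¹, and e^{tJ} can be computed block-by-block.

A has Jordan form
J =
  [6, 1, 0]
  [0, 6, 1]
  [0, 0, 6]
(up to reordering of blocks).

Per-block formulas:
  For a 3×3 Jordan block J_3(6): exp(t · J_3(6)) = e^(6t)·(I + t·N + (t^2/2)·N^2), where N is the 3×3 nilpotent shift.

After assembling e^{tJ} and conjugating by P, we get:

e^{tA} =
  [-t*exp(6*t) + exp(6*t), t*exp(6*t), -t*exp(6*t)]
  [-t^2*exp(6*t)/2, t^2*exp(6*t)/2 + t*exp(6*t) + exp(6*t), -t^2*exp(6*t)/2 - t*exp(6*t)]
  [-t^2*exp(6*t)/2 + t*exp(6*t), t^2*exp(6*t)/2, -t^2*exp(6*t)/2 + exp(6*t)]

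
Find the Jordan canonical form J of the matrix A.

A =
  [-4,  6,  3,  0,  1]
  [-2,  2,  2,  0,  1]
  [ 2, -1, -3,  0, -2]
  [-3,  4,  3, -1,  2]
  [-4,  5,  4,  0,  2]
J_3(-1) ⊕ J_1(-1) ⊕ J_1(0)

The characteristic polynomial is
  det(x·I − A) = x^5 + 4*x^4 + 6*x^3 + 4*x^2 + x = x*(x + 1)^4

Eigenvalues and multiplicities (the geometric multiplicity of λ is n − rank(A − λI), which equals the number of Jordan blocks for λ):
  λ = -1: algebraic multiplicity = 4, geometric multiplicity = 2
  λ = 0: algebraic multiplicity = 1, geometric multiplicity = 1

Determining the block sizes for each eigenvalue:
  λ = -1: with am = 4 and gm = 2, the partition is not yet determined (e.g. several partitions of 4 into 2 parts exist). Let N = A − (-1)·I. Computing rank(N^1) = 3, rank(N^2) = 2, rank(N^3) = 1; the number of blocks of size ≥ j is rank(N^{j−1}) − rank(N^j), giving [2, 1, 1]. So we have 1 block(s) of size 3, 1 block(s) of size 1 → block sizes [3, 1]
  λ = 0: one block (gm = 1), so the single block has size am = 1 → block sizes [1]

Assembling the blocks gives a Jordan form
J =
  [-1,  1,  0,  0, 0]
  [ 0, -1,  1,  0, 0]
  [ 0,  0, -1,  0, 0]
  [ 0,  0,  0, -1, 0]
  [ 0,  0,  0,  0, 0]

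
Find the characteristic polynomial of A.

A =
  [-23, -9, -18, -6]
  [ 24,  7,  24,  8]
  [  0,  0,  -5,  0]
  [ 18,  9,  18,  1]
x^4 + 20*x^3 + 150*x^2 + 500*x + 625

Expanding det(x·I − A) (e.g. by cofactor expansion or by noting that A is similar to its Jordan form J, which has the same characteristic polynomial as A) gives
  χ_A(x) = x^4 + 20*x^3 + 150*x^2 + 500*x + 625
which factors as (x + 5)^4. The eigenvalues (with algebraic multiplicities) are λ = -5 with multiplicity 4.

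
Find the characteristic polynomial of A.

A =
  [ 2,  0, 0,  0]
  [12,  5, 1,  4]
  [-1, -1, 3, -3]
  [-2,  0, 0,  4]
x^4 - 14*x^3 + 72*x^2 - 160*x + 128

Expanding det(x·I − A) (e.g. by cofactor expansion or by noting that A is similar to its Jordan form J, which has the same characteristic polynomial as A) gives
  χ_A(x) = x^4 - 14*x^3 + 72*x^2 - 160*x + 128
which factors as (x - 4)^3*(x - 2). The eigenvalues (with algebraic multiplicities) are λ = 2 with multiplicity 1, λ = 4 with multiplicity 3.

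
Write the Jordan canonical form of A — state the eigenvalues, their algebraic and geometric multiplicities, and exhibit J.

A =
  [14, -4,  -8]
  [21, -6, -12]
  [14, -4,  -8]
J_2(0) ⊕ J_1(0)

The characteristic polynomial is
  det(x·I − A) = x^3

Eigenvalues and multiplicities (the geometric multiplicity of λ is n − rank(A − λI), which equals the number of Jordan blocks for λ):
  λ = 0: algebraic multiplicity = 3, geometric multiplicity = 2

Determining the block sizes for each eigenvalue:
  λ = 0: 2 blocks summing to 3 forces exactly one block of size 2 and the rest size 1 → block sizes [2, 1]

Assembling the blocks gives a Jordan form
J =
  [0, 1, 0]
  [0, 0, 0]
  [0, 0, 0]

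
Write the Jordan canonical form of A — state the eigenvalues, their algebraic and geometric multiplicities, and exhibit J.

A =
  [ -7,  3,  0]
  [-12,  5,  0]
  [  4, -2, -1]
J_2(-1) ⊕ J_1(-1)

The characteristic polynomial is
  det(x·I − A) = x^3 + 3*x^2 + 3*x + 1 = (x + 1)^3

Eigenvalues and multiplicities (the geometric multiplicity of λ is n − rank(A − λI), which equals the number of Jordan blocks for λ):
  λ = -1: algebraic multiplicity = 3, geometric multiplicity = 2

Determining the block sizes for each eigenvalue:
  λ = -1: 2 blocks summing to 3 forces exactly one block of size 2 and the rest size 1 → block sizes [2, 1]

Assembling the blocks gives a Jordan form
J =
  [-1,  1,  0]
  [ 0, -1,  0]
  [ 0,  0, -1]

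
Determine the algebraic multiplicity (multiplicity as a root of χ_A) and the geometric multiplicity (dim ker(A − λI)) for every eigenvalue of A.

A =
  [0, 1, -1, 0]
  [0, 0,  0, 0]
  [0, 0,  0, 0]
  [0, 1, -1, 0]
λ = 0: alg = 4, geom = 3

Step 1 — factor the characteristic polynomial to read off the algebraic multiplicities:
  χ_A(x) = x^4

Step 2 — compute geometric multiplicities via the rank-nullity identity g(λ) = n − rank(A − λI):
  rank(A − (0)·I) = 1, so dim ker(A − (0)·I) = n − 1 = 3

Summary:
  λ = 0: algebraic multiplicity = 4, geometric multiplicity = 3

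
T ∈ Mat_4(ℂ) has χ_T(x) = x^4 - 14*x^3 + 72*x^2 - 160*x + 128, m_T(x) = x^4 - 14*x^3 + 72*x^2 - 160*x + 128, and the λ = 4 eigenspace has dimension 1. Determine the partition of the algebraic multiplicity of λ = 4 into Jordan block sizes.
Block sizes for λ = 4: [3]

Step 1 — from the characteristic polynomial, algebraic multiplicity of λ = 4 is 3. From dim ker(T − (4)·I) = 1, there are exactly 1 Jordan blocks for λ = 4.
Step 2 — from the minimal polynomial, the factor (x − 4)^3 tells us the largest block for λ = 4 has size 3.
Step 3 — with total size 3, 1 blocks, and largest block 3, the block sizes (in nonincreasing order) are [3].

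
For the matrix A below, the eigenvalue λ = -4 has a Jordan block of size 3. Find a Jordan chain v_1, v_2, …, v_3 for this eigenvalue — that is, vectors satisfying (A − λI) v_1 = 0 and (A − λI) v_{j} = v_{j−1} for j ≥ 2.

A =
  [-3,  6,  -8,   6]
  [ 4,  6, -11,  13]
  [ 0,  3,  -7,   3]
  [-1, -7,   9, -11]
A Jordan chain for λ = -4 of length 3:
v_1 = (42, 70, 21, -49)ᵀ
v_2 = (-6, -3, -3, 7)ᵀ
v_3 = (2, 0, 1, 0)ᵀ

Let N = A − (-4)·I. We want v_3 with N^3 v_3 = 0 but N^2 v_3 ≠ 0; then v_{j-1} := N · v_j for j = 3, …, 2.

Pick v_3 = (2, 0, 1, 0)ᵀ.
Then v_2 = N · v_3 = (-6, -3, -3, 7)ᵀ.
Then v_1 = N · v_2 = (42, 70, 21, -49)ᵀ.

Sanity check: (A − (-4)·I) v_1 = (0, 0, 0, 0)ᵀ = 0. ✓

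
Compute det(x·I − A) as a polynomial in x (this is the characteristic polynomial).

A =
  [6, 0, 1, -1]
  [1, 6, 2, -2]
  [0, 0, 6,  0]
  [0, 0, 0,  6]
x^4 - 24*x^3 + 216*x^2 - 864*x + 1296

Expanding det(x·I − A) (e.g. by cofactor expansion or by noting that A is similar to its Jordan form J, which has the same characteristic polynomial as A) gives
  χ_A(x) = x^4 - 24*x^3 + 216*x^2 - 864*x + 1296
which factors as (x - 6)^4. The eigenvalues (with algebraic multiplicities) are λ = 6 with multiplicity 4.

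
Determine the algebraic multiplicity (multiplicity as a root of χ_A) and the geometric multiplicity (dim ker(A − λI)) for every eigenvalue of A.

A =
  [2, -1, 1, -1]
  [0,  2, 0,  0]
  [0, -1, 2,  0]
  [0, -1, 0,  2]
λ = 2: alg = 4, geom = 2

Step 1 — factor the characteristic polynomial to read off the algebraic multiplicities:
  χ_A(x) = (x - 2)^4

Step 2 — compute geometric multiplicities via the rank-nullity identity g(λ) = n − rank(A − λI):
  rank(A − (2)·I) = 2, so dim ker(A − (2)·I) = n − 2 = 2

Summary:
  λ = 2: algebraic multiplicity = 4, geometric multiplicity = 2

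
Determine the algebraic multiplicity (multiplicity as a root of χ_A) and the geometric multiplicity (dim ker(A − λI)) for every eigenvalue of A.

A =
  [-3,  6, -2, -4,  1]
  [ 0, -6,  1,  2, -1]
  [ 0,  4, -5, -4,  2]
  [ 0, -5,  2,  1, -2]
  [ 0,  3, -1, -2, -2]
λ = -3: alg = 5, geom = 2

Step 1 — factor the characteristic polynomial to read off the algebraic multiplicities:
  χ_A(x) = (x + 3)^5

Step 2 — compute geometric multiplicities via the rank-nullity identity g(λ) = n − rank(A − λI):
  rank(A − (-3)·I) = 3, so dim ker(A − (-3)·I) = n − 3 = 2

Summary:
  λ = -3: algebraic multiplicity = 5, geometric multiplicity = 2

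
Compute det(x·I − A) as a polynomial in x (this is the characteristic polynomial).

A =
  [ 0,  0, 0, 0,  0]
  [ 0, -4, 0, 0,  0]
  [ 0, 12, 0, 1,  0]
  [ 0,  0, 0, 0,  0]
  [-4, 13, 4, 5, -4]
x^5 + 8*x^4 + 16*x^3

Expanding det(x·I − A) (e.g. by cofactor expansion or by noting that A is similar to its Jordan form J, which has the same characteristic polynomial as A) gives
  χ_A(x) = x^5 + 8*x^4 + 16*x^3
which factors as x^3*(x + 4)^2. The eigenvalues (with algebraic multiplicities) are λ = -4 with multiplicity 2, λ = 0 with multiplicity 3.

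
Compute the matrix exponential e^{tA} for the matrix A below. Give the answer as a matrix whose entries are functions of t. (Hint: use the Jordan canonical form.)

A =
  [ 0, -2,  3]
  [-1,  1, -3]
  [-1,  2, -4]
e^{tA} =
  [t*exp(-t) + exp(-t), -2*t*exp(-t), 3*t*exp(-t)]
  [-t*exp(-t), 2*t*exp(-t) + exp(-t), -3*t*exp(-t)]
  [-t*exp(-t), 2*t*exp(-t), -3*t*exp(-t) + exp(-t)]

Strategy: write A = P · J · P⁻¹ where J is a Jordan canonical form, so e^{tA} = P · e^{tJ} · P⁻¹, and e^{tJ} can be computed block-by-block.

A has Jordan form
J =
  [-1,  1,  0]
  [ 0, -1,  0]
  [ 0,  0, -1]
(up to reordering of blocks).

Per-block formulas:
  For a 1×1 block at λ = -1: exp(t · [-1]) = [e^(-1t)].
  For a 2×2 Jordan block J_2(-1): exp(t · J_2(-1)) = e^(-1t)·(I + t·N), where N is the 2×2 nilpotent shift.

After assembling e^{tJ} and conjugating by P, we get:

e^{tA} =
  [t*exp(-t) + exp(-t), -2*t*exp(-t), 3*t*exp(-t)]
  [-t*exp(-t), 2*t*exp(-t) + exp(-t), -3*t*exp(-t)]
  [-t*exp(-t), 2*t*exp(-t), -3*t*exp(-t) + exp(-t)]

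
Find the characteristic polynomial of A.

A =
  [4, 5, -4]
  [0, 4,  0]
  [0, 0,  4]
x^3 - 12*x^2 + 48*x - 64

Expanding det(x·I − A) (e.g. by cofactor expansion or by noting that A is similar to its Jordan form J, which has the same characteristic polynomial as A) gives
  χ_A(x) = x^3 - 12*x^2 + 48*x - 64
which factors as (x - 4)^3. The eigenvalues (with algebraic multiplicities) are λ = 4 with multiplicity 3.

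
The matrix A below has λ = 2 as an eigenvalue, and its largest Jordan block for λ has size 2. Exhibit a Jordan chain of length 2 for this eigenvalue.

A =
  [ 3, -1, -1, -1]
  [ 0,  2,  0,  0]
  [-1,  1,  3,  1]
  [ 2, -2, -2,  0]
A Jordan chain for λ = 2 of length 2:
v_1 = (1, 0, -1, 2)ᵀ
v_2 = (1, 0, 0, 0)ᵀ

Let N = A − (2)·I. We want v_2 with N^2 v_2 = 0 but N^1 v_2 ≠ 0; then v_{j-1} := N · v_j for j = 2, …, 2.

Pick v_2 = (1, 0, 0, 0)ᵀ.
Then v_1 = N · v_2 = (1, 0, -1, 2)ᵀ.

Sanity check: (A − (2)·I) v_1 = (0, 0, 0, 0)ᵀ = 0. ✓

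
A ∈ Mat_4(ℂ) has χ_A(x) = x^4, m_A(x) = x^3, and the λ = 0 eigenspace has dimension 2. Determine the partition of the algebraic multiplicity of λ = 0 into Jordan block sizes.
Block sizes for λ = 0: [3, 1]

Step 1 — from the characteristic polynomial, algebraic multiplicity of λ = 0 is 4. From dim ker(A − (0)·I) = 2, there are exactly 2 Jordan blocks for λ = 0.
Step 2 — from the minimal polynomial, the factor (x − 0)^3 tells us the largest block for λ = 0 has size 3.
Step 3 — with total size 4, 2 blocks, and largest block 3, the block sizes (in nonincreasing order) are [3, 1].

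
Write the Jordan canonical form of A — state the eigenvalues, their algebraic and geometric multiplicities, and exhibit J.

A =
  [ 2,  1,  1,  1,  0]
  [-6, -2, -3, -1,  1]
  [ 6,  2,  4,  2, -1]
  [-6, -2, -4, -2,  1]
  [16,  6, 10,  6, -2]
J_3(0) ⊕ J_2(0)

The characteristic polynomial is
  det(x·I − A) = x^5

Eigenvalues and multiplicities (the geometric multiplicity of λ is n − rank(A − λI), which equals the number of Jordan blocks for λ):
  λ = 0: algebraic multiplicity = 5, geometric multiplicity = 2

Determining the block sizes for each eigenvalue:
  λ = 0: with am = 5 and gm = 2, the partition is not yet determined (e.g. several partitions of 5 into 2 parts exist). Let N = A − (0)·I. Computing rank(N^1) = 3, rank(N^2) = 1, rank(N^3) = 0; the number of blocks of size ≥ j is rank(N^{j−1}) − rank(N^j), giving [2, 2, 1]. So we have 1 block(s) of size 3, 1 block(s) of size 2 → block sizes [3, 2]

Assembling the blocks gives a Jordan form
J =
  [0, 1, 0, 0, 0]
  [0, 0, 1, 0, 0]
  [0, 0, 0, 0, 0]
  [0, 0, 0, 0, 1]
  [0, 0, 0, 0, 0]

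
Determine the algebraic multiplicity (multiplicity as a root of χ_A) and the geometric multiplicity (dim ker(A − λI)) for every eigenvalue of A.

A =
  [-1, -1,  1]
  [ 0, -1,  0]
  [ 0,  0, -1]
λ = -1: alg = 3, geom = 2

Step 1 — factor the characteristic polynomial to read off the algebraic multiplicities:
  χ_A(x) = (x + 1)^3

Step 2 — compute geometric multiplicities via the rank-nullity identity g(λ) = n − rank(A − λI):
  rank(A − (-1)·I) = 1, so dim ker(A − (-1)·I) = n − 1 = 2

Summary:
  λ = -1: algebraic multiplicity = 3, geometric multiplicity = 2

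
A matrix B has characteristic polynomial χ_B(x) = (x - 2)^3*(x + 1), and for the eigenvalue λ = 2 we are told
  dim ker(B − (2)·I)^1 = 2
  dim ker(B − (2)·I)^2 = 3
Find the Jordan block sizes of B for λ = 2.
Block sizes for λ = 2: [2, 1]

From the dimensions of kernels of powers, the number of Jordan blocks of size at least j is d_j − d_{j−1} where d_j = dim ker(N^j) (with d_0 = 0). Computing the differences gives [2, 1].
The number of blocks of size exactly k is (#blocks of size ≥ k) − (#blocks of size ≥ k + 1), so the partition is: 1 block(s) of size 1, 1 block(s) of size 2.
In nonincreasing order the block sizes are [2, 1].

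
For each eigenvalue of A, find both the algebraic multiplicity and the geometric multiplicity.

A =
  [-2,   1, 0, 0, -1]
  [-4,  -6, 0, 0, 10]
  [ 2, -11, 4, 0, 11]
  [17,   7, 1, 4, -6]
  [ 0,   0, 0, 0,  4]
λ = -4: alg = 2, geom = 1; λ = 4: alg = 3, geom = 2

Step 1 — factor the characteristic polynomial to read off the algebraic multiplicities:
  χ_A(x) = (x - 4)^3*(x + 4)^2

Step 2 — compute geometric multiplicities via the rank-nullity identity g(λ) = n − rank(A − λI):
  rank(A − (-4)·I) = 4, so dim ker(A − (-4)·I) = n − 4 = 1
  rank(A − (4)·I) = 3, so dim ker(A − (4)·I) = n − 3 = 2

Summary:
  λ = -4: algebraic multiplicity = 2, geometric multiplicity = 1
  λ = 4: algebraic multiplicity = 3, geometric multiplicity = 2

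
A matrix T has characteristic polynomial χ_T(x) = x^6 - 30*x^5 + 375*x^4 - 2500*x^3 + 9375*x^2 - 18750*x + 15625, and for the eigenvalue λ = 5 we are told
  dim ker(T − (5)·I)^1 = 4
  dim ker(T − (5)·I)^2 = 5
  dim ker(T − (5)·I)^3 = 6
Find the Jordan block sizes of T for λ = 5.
Block sizes for λ = 5: [3, 1, 1, 1]

From the dimensions of kernels of powers, the number of Jordan blocks of size at least j is d_j − d_{j−1} where d_j = dim ker(N^j) (with d_0 = 0). Computing the differences gives [4, 1, 1].
The number of blocks of size exactly k is (#blocks of size ≥ k) − (#blocks of size ≥ k + 1), so the partition is: 3 block(s) of size 1, 1 block(s) of size 3.
In nonincreasing order the block sizes are [3, 1, 1, 1].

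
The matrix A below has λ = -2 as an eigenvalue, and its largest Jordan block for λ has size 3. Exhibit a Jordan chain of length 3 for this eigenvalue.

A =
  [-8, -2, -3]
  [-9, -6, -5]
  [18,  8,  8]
A Jordan chain for λ = -2 of length 3:
v_1 = (-4, -6, 12)ᵀ
v_2 = (-2, -4, 8)ᵀ
v_3 = (0, 1, 0)ᵀ

Let N = A − (-2)·I. We want v_3 with N^3 v_3 = 0 but N^2 v_3 ≠ 0; then v_{j-1} := N · v_j for j = 3, …, 2.

Pick v_3 = (0, 1, 0)ᵀ.
Then v_2 = N · v_3 = (-2, -4, 8)ᵀ.
Then v_1 = N · v_2 = (-4, -6, 12)ᵀ.

Sanity check: (A − (-2)·I) v_1 = (0, 0, 0)ᵀ = 0. ✓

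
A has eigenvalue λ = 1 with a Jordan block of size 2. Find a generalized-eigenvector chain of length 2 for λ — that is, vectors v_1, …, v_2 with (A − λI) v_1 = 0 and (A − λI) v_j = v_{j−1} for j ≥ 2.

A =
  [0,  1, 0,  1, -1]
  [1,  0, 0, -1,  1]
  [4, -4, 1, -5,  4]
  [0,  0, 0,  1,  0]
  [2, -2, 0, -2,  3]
A Jordan chain for λ = 1 of length 2:
v_1 = (-1, 1, 4, 0, 2)ᵀ
v_2 = (1, 0, 0, 0, 0)ᵀ

Let N = A − (1)·I. We want v_2 with N^2 v_2 = 0 but N^1 v_2 ≠ 0; then v_{j-1} := N · v_j for j = 2, …, 2.

Pick v_2 = (1, 0, 0, 0, 0)ᵀ.
Then v_1 = N · v_2 = (-1, 1, 4, 0, 2)ᵀ.

Sanity check: (A − (1)·I) v_1 = (0, 0, 0, 0, 0)ᵀ = 0. ✓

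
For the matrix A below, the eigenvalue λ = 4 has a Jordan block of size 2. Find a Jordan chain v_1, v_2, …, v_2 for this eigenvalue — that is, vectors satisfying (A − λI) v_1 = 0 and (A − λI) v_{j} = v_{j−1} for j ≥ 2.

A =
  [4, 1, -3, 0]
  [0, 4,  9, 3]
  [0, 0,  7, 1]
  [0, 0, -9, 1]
A Jordan chain for λ = 4 of length 2:
v_1 = (1, 0, 0, 0)ᵀ
v_2 = (0, 1, 0, 0)ᵀ

Let N = A − (4)·I. We want v_2 with N^2 v_2 = 0 but N^1 v_2 ≠ 0; then v_{j-1} := N · v_j for j = 2, …, 2.

Pick v_2 = (0, 1, 0, 0)ᵀ.
Then v_1 = N · v_2 = (1, 0, 0, 0)ᵀ.

Sanity check: (A − (4)·I) v_1 = (0, 0, 0, 0)ᵀ = 0. ✓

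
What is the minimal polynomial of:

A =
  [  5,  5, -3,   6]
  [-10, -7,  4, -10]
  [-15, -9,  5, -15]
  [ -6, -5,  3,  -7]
x^3 + 3*x^2 + 3*x + 1

The characteristic polynomial is χ_A(x) = (x + 1)^4, so the eigenvalues are known. The minimal polynomial is
  m_A(x) = Π_λ (x − λ)^{k_λ}
where k_λ is the size of the *largest* Jordan block for λ (equivalently, the smallest k with (A − λI)^k v = 0 for every generalised eigenvector v of λ).

  λ = -1: largest Jordan block has size 3, contributing (x + 1)^3

So m_A(x) = (x + 1)^3 = x^3 + 3*x^2 + 3*x + 1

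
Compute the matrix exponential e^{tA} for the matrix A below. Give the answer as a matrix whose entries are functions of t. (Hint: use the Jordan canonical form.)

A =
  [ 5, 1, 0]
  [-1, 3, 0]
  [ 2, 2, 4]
e^{tA} =
  [t*exp(4*t) + exp(4*t), t*exp(4*t), 0]
  [-t*exp(4*t), -t*exp(4*t) + exp(4*t), 0]
  [2*t*exp(4*t), 2*t*exp(4*t), exp(4*t)]

Strategy: write A = P · J · P⁻¹ where J is a Jordan canonical form, so e^{tA} = P · e^{tJ} · P⁻¹, and e^{tJ} can be computed block-by-block.

A has Jordan form
J =
  [4, 1, 0]
  [0, 4, 0]
  [0, 0, 4]
(up to reordering of blocks).

Per-block formulas:
  For a 1×1 block at λ = 4: exp(t · [4]) = [e^(4t)].
  For a 2×2 Jordan block J_2(4): exp(t · J_2(4)) = e^(4t)·(I + t·N), where N is the 2×2 nilpotent shift.

After assembling e^{tJ} and conjugating by P, we get:

e^{tA} =
  [t*exp(4*t) + exp(4*t), t*exp(4*t), 0]
  [-t*exp(4*t), -t*exp(4*t) + exp(4*t), 0]
  [2*t*exp(4*t), 2*t*exp(4*t), exp(4*t)]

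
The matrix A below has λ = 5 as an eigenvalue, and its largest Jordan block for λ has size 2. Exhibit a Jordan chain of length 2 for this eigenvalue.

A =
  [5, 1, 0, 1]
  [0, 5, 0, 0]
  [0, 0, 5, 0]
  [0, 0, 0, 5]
A Jordan chain for λ = 5 of length 2:
v_1 = (1, 0, 0, 0)ᵀ
v_2 = (0, 1, 0, 0)ᵀ

Let N = A − (5)·I. We want v_2 with N^2 v_2 = 0 but N^1 v_2 ≠ 0; then v_{j-1} := N · v_j for j = 2, …, 2.

Pick v_2 = (0, 1, 0, 0)ᵀ.
Then v_1 = N · v_2 = (1, 0, 0, 0)ᵀ.

Sanity check: (A − (5)·I) v_1 = (0, 0, 0, 0)ᵀ = 0. ✓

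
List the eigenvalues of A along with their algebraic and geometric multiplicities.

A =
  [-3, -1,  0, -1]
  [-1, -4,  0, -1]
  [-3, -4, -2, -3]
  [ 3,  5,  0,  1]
λ = -2: alg = 4, geom = 2

Step 1 — factor the characteristic polynomial to read off the algebraic multiplicities:
  χ_A(x) = (x + 2)^4

Step 2 — compute geometric multiplicities via the rank-nullity identity g(λ) = n − rank(A − λI):
  rank(A − (-2)·I) = 2, so dim ker(A − (-2)·I) = n − 2 = 2

Summary:
  λ = -2: algebraic multiplicity = 4, geometric multiplicity = 2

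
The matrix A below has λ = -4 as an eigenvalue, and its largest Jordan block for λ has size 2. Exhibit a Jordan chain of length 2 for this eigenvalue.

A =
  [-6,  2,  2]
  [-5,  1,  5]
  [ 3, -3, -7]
A Jordan chain for λ = -4 of length 2:
v_1 = (-2, -5, 3)ᵀ
v_2 = (1, 0, 0)ᵀ

Let N = A − (-4)·I. We want v_2 with N^2 v_2 = 0 but N^1 v_2 ≠ 0; then v_{j-1} := N · v_j for j = 2, …, 2.

Pick v_2 = (1, 0, 0)ᵀ.
Then v_1 = N · v_2 = (-2, -5, 3)ᵀ.

Sanity check: (A − (-4)·I) v_1 = (0, 0, 0)ᵀ = 0. ✓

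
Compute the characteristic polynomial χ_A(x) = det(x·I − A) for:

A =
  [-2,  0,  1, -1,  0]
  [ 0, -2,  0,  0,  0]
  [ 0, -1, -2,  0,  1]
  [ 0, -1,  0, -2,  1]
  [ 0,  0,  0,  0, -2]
x^5 + 10*x^4 + 40*x^3 + 80*x^2 + 80*x + 32

Expanding det(x·I − A) (e.g. by cofactor expansion or by noting that A is similar to its Jordan form J, which has the same characteristic polynomial as A) gives
  χ_A(x) = x^5 + 10*x^4 + 40*x^3 + 80*x^2 + 80*x + 32
which factors as (x + 2)^5. The eigenvalues (with algebraic multiplicities) are λ = -2 with multiplicity 5.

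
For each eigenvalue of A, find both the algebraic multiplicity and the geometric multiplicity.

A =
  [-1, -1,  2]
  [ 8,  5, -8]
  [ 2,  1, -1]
λ = 1: alg = 3, geom = 2

Step 1 — factor the characteristic polynomial to read off the algebraic multiplicities:
  χ_A(x) = (x - 1)^3

Step 2 — compute geometric multiplicities via the rank-nullity identity g(λ) = n − rank(A − λI):
  rank(A − (1)·I) = 1, so dim ker(A − (1)·I) = n − 1 = 2

Summary:
  λ = 1: algebraic multiplicity = 3, geometric multiplicity = 2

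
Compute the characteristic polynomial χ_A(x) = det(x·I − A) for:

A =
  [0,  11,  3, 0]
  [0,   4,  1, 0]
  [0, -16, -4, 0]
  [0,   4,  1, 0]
x^4

Expanding det(x·I − A) (e.g. by cofactor expansion or by noting that A is similar to its Jordan form J, which has the same characteristic polynomial as A) gives
  χ_A(x) = x^4
which factors as x^4. The eigenvalues (with algebraic multiplicities) are λ = 0 with multiplicity 4.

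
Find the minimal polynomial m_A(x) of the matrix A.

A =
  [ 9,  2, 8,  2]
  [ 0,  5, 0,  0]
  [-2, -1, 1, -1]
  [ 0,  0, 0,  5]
x^2 - 10*x + 25

The characteristic polynomial is χ_A(x) = (x - 5)^4, so the eigenvalues are known. The minimal polynomial is
  m_A(x) = Π_λ (x − λ)^{k_λ}
where k_λ is the size of the *largest* Jordan block for λ (equivalently, the smallest k with (A − λI)^k v = 0 for every generalised eigenvector v of λ).

  λ = 5: largest Jordan block has size 2, contributing (x − 5)^2

So m_A(x) = (x - 5)^2 = x^2 - 10*x + 25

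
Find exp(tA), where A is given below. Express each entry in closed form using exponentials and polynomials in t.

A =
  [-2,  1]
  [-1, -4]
e^{tA} =
  [t*exp(-3*t) + exp(-3*t), t*exp(-3*t)]
  [-t*exp(-3*t), -t*exp(-3*t) + exp(-3*t)]

Strategy: write A = P · J · P⁻¹ where J is a Jordan canonical form, so e^{tA} = P · e^{tJ} · P⁻¹, and e^{tJ} can be computed block-by-block.

A has Jordan form
J =
  [-3,  1]
  [ 0, -3]
(up to reordering of blocks).

Per-block formulas:
  For a 2×2 Jordan block J_2(-3): exp(t · J_2(-3)) = e^(-3t)·(I + t·N), where N is the 2×2 nilpotent shift.

After assembling e^{tJ} and conjugating by P, we get:

e^{tA} =
  [t*exp(-3*t) + exp(-3*t), t*exp(-3*t)]
  [-t*exp(-3*t), -t*exp(-3*t) + exp(-3*t)]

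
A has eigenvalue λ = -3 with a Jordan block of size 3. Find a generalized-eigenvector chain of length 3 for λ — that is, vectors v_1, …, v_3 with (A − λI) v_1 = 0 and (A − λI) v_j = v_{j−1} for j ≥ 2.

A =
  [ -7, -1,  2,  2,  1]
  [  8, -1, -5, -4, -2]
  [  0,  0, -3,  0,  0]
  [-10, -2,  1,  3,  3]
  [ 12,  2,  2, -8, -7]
A Jordan chain for λ = -3 of length 3:
v_1 = (1, -2, 0, 2, -2)ᵀ
v_2 = (2, -5, 0, 1, 2)ᵀ
v_3 = (0, 0, 1, 0, 0)ᵀ

Let N = A − (-3)·I. We want v_3 with N^3 v_3 = 0 but N^2 v_3 ≠ 0; then v_{j-1} := N · v_j for j = 3, …, 2.

Pick v_3 = (0, 0, 1, 0, 0)ᵀ.
Then v_2 = N · v_3 = (2, -5, 0, 1, 2)ᵀ.
Then v_1 = N · v_2 = (1, -2, 0, 2, -2)ᵀ.

Sanity check: (A − (-3)·I) v_1 = (0, 0, 0, 0, 0)ᵀ = 0. ✓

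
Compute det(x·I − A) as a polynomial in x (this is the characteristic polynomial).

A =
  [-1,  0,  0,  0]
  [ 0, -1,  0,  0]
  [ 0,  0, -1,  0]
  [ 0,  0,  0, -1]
x^4 + 4*x^3 + 6*x^2 + 4*x + 1

Expanding det(x·I − A) (e.g. by cofactor expansion or by noting that A is similar to its Jordan form J, which has the same characteristic polynomial as A) gives
  χ_A(x) = x^4 + 4*x^3 + 6*x^2 + 4*x + 1
which factors as (x + 1)^4. The eigenvalues (with algebraic multiplicities) are λ = -1 with multiplicity 4.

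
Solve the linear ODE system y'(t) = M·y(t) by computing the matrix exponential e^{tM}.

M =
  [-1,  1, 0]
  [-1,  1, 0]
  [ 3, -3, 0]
e^{tM} =
  [1 - t, t, 0]
  [-t, t + 1, 0]
  [3*t, -3*t, 1]

Strategy: write M = P · J · P⁻¹ where J is a Jordan canonical form, so e^{tM} = P · e^{tJ} · P⁻¹, and e^{tJ} can be computed block-by-block.

M has Jordan form
J =
  [0, 1, 0]
  [0, 0, 0]
  [0, 0, 0]
(up to reordering of blocks).

Per-block formulas:
  For a 1×1 block at λ = 0: exp(t · [0]) = [e^(0t)].
  For a 2×2 Jordan block J_2(0): exp(t · J_2(0)) = e^(0t)·(I + t·N), where N is the 2×2 nilpotent shift.

After assembling e^{tJ} and conjugating by P, we get:

e^{tM} =
  [1 - t, t, 0]
  [-t, t + 1, 0]
  [3*t, -3*t, 1]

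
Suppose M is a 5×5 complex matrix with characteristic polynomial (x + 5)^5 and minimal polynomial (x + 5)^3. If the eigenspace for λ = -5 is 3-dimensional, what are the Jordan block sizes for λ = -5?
Block sizes for λ = -5: [3, 1, 1]

Step 1 — from the characteristic polynomial, algebraic multiplicity of λ = -5 is 5. From dim ker(M − (-5)·I) = 3, there are exactly 3 Jordan blocks for λ = -5.
Step 2 — from the minimal polynomial, the factor (x + 5)^3 tells us the largest block for λ = -5 has size 3.
Step 3 — with total size 5, 3 blocks, and largest block 3, the block sizes (in nonincreasing order) are [3, 1, 1].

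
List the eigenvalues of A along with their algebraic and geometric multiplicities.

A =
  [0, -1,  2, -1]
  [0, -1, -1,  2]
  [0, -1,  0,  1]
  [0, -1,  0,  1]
λ = 0: alg = 4, geom = 2

Step 1 — factor the characteristic polynomial to read off the algebraic multiplicities:
  χ_A(x) = x^4

Step 2 — compute geometric multiplicities via the rank-nullity identity g(λ) = n − rank(A − λI):
  rank(A − (0)·I) = 2, so dim ker(A − (0)·I) = n − 2 = 2

Summary:
  λ = 0: algebraic multiplicity = 4, geometric multiplicity = 2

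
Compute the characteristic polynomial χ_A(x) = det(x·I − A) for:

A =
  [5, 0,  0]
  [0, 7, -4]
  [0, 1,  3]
x^3 - 15*x^2 + 75*x - 125

Expanding det(x·I − A) (e.g. by cofactor expansion or by noting that A is similar to its Jordan form J, which has the same characteristic polynomial as A) gives
  χ_A(x) = x^3 - 15*x^2 + 75*x - 125
which factors as (x - 5)^3. The eigenvalues (with algebraic multiplicities) are λ = 5 with multiplicity 3.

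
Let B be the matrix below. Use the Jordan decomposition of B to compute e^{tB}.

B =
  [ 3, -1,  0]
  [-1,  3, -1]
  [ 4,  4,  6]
e^{tB} =
  [t^2*exp(4*t) - t*exp(4*t) + exp(4*t), t^2*exp(4*t) - t*exp(4*t), t^2*exp(4*t)/2]
  [-t^2*exp(4*t) - t*exp(4*t), -t^2*exp(4*t) - t*exp(4*t) + exp(4*t), -t^2*exp(4*t)/2 - t*exp(4*t)]
  [4*t*exp(4*t), 4*t*exp(4*t), 2*t*exp(4*t) + exp(4*t)]

Strategy: write B = P · J · P⁻¹ where J is a Jordan canonical form, so e^{tB} = P · e^{tJ} · P⁻¹, and e^{tJ} can be computed block-by-block.

B has Jordan form
J =
  [4, 1, 0]
  [0, 4, 1]
  [0, 0, 4]
(up to reordering of blocks).

Per-block formulas:
  For a 3×3 Jordan block J_3(4): exp(t · J_3(4)) = e^(4t)·(I + t·N + (t^2/2)·N^2), where N is the 3×3 nilpotent shift.

After assembling e^{tJ} and conjugating by P, we get:

e^{tB} =
  [t^2*exp(4*t) - t*exp(4*t) + exp(4*t), t^2*exp(4*t) - t*exp(4*t), t^2*exp(4*t)/2]
  [-t^2*exp(4*t) - t*exp(4*t), -t^2*exp(4*t) - t*exp(4*t) + exp(4*t), -t^2*exp(4*t)/2 - t*exp(4*t)]
  [4*t*exp(4*t), 4*t*exp(4*t), 2*t*exp(4*t) + exp(4*t)]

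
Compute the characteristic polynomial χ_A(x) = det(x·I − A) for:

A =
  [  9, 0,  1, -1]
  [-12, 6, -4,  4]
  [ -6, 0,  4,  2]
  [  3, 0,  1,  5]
x^4 - 24*x^3 + 216*x^2 - 864*x + 1296

Expanding det(x·I − A) (e.g. by cofactor expansion or by noting that A is similar to its Jordan form J, which has the same characteristic polynomial as A) gives
  χ_A(x) = x^4 - 24*x^3 + 216*x^2 - 864*x + 1296
which factors as (x - 6)^4. The eigenvalues (with algebraic multiplicities) are λ = 6 with multiplicity 4.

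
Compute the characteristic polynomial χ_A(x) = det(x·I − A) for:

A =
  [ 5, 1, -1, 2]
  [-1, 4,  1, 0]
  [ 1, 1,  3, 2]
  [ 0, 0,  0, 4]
x^4 - 16*x^3 + 96*x^2 - 256*x + 256

Expanding det(x·I − A) (e.g. by cofactor expansion or by noting that A is similar to its Jordan form J, which has the same characteristic polynomial as A) gives
  χ_A(x) = x^4 - 16*x^3 + 96*x^2 - 256*x + 256
which factors as (x - 4)^4. The eigenvalues (with algebraic multiplicities) are λ = 4 with multiplicity 4.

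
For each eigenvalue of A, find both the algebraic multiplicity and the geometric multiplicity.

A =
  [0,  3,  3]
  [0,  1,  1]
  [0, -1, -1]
λ = 0: alg = 3, geom = 2

Step 1 — factor the characteristic polynomial to read off the algebraic multiplicities:
  χ_A(x) = x^3

Step 2 — compute geometric multiplicities via the rank-nullity identity g(λ) = n − rank(A − λI):
  rank(A − (0)·I) = 1, so dim ker(A − (0)·I) = n − 1 = 2

Summary:
  λ = 0: algebraic multiplicity = 3, geometric multiplicity = 2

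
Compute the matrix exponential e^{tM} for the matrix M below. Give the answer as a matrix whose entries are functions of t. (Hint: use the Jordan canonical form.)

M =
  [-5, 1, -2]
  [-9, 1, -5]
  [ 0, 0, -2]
e^{tM} =
  [-3*t*exp(-2*t) + exp(-2*t), t*exp(-2*t), t^2*exp(-2*t)/2 - 2*t*exp(-2*t)]
  [-9*t*exp(-2*t), 3*t*exp(-2*t) + exp(-2*t), 3*t^2*exp(-2*t)/2 - 5*t*exp(-2*t)]
  [0, 0, exp(-2*t)]

Strategy: write M = P · J · P⁻¹ where J is a Jordan canonical form, so e^{tM} = P · e^{tJ} · P⁻¹, and e^{tJ} can be computed block-by-block.

M has Jordan form
J =
  [-2,  1,  0]
  [ 0, -2,  1]
  [ 0,  0, -2]
(up to reordering of blocks).

Per-block formulas:
  For a 3×3 Jordan block J_3(-2): exp(t · J_3(-2)) = e^(-2t)·(I + t·N + (t^2/2)·N^2), where N is the 3×3 nilpotent shift.

After assembling e^{tJ} and conjugating by P, we get:

e^{tM} =
  [-3*t*exp(-2*t) + exp(-2*t), t*exp(-2*t), t^2*exp(-2*t)/2 - 2*t*exp(-2*t)]
  [-9*t*exp(-2*t), 3*t*exp(-2*t) + exp(-2*t), 3*t^2*exp(-2*t)/2 - 5*t*exp(-2*t)]
  [0, 0, exp(-2*t)]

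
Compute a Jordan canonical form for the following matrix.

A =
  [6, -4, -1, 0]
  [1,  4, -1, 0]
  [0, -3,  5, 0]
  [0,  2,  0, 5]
J_3(5) ⊕ J_1(5)

The characteristic polynomial is
  det(x·I − A) = x^4 - 20*x^3 + 150*x^2 - 500*x + 625 = (x - 5)^4

Eigenvalues and multiplicities (the geometric multiplicity of λ is n − rank(A − λI), which equals the number of Jordan blocks for λ):
  λ = 5: algebraic multiplicity = 4, geometric multiplicity = 2

Determining the block sizes for each eigenvalue:
  λ = 5: with am = 4 and gm = 2, the partition is not yet determined (e.g. several partitions of 4 into 2 parts exist). Let N = A − (5)·I. Computing rank(N^1) = 2, rank(N^2) = 1, rank(N^3) = 0; the number of blocks of size ≥ j is rank(N^{j−1}) − rank(N^j), giving [2, 1, 1]. So we have 1 block(s) of size 3, 1 block(s) of size 1 → block sizes [3, 1]

Assembling the blocks gives a Jordan form
J =
  [5, 1, 0, 0]
  [0, 5, 1, 0]
  [0, 0, 5, 0]
  [0, 0, 0, 5]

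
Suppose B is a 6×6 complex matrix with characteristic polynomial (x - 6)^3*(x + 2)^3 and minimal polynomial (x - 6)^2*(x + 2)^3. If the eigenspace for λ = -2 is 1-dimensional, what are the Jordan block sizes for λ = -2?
Block sizes for λ = -2: [3]

Step 1 — from the characteristic polynomial, algebraic multiplicity of λ = -2 is 3. From dim ker(B − (-2)·I) = 1, there are exactly 1 Jordan blocks for λ = -2.
Step 2 — from the minimal polynomial, the factor (x + 2)^3 tells us the largest block for λ = -2 has size 3.
Step 3 — with total size 3, 1 blocks, and largest block 3, the block sizes (in nonincreasing order) are [3].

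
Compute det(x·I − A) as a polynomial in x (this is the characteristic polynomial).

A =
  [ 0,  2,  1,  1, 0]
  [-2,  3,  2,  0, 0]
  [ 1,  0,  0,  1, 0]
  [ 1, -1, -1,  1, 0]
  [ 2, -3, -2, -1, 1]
x^5 - 5*x^4 + 10*x^3 - 10*x^2 + 5*x - 1

Expanding det(x·I − A) (e.g. by cofactor expansion or by noting that A is similar to its Jordan form J, which has the same characteristic polynomial as A) gives
  χ_A(x) = x^5 - 5*x^4 + 10*x^3 - 10*x^2 + 5*x - 1
which factors as (x - 1)^5. The eigenvalues (with algebraic multiplicities) are λ = 1 with multiplicity 5.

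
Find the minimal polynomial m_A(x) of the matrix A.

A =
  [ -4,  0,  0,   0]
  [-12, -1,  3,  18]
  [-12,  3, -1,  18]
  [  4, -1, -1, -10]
x^2 + 8*x + 16

The characteristic polynomial is χ_A(x) = (x + 4)^4, so the eigenvalues are known. The minimal polynomial is
  m_A(x) = Π_λ (x − λ)^{k_λ}
where k_λ is the size of the *largest* Jordan block for λ (equivalently, the smallest k with (A − λI)^k v = 0 for every generalised eigenvector v of λ).

  λ = -4: largest Jordan block has size 2, contributing (x + 4)^2

So m_A(x) = (x + 4)^2 = x^2 + 8*x + 16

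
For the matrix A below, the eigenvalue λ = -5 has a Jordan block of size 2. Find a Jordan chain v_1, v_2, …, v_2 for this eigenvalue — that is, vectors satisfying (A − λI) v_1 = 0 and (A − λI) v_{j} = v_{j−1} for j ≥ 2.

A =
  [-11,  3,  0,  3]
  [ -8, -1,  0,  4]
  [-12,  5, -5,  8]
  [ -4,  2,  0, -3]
A Jordan chain for λ = -5 of length 2:
v_1 = (-6, -8, -12, -4)ᵀ
v_2 = (1, 0, 0, 0)ᵀ

Let N = A − (-5)·I. We want v_2 with N^2 v_2 = 0 but N^1 v_2 ≠ 0; then v_{j-1} := N · v_j for j = 2, …, 2.

Pick v_2 = (1, 0, 0, 0)ᵀ.
Then v_1 = N · v_2 = (-6, -8, -12, -4)ᵀ.

Sanity check: (A − (-5)·I) v_1 = (0, 0, 0, 0)ᵀ = 0. ✓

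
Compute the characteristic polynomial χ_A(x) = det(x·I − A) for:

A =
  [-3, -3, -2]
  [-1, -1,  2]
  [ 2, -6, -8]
x^3 + 12*x^2 + 48*x + 64

Expanding det(x·I − A) (e.g. by cofactor expansion or by noting that A is similar to its Jordan form J, which has the same characteristic polynomial as A) gives
  χ_A(x) = x^3 + 12*x^2 + 48*x + 64
which factors as (x + 4)^3. The eigenvalues (with algebraic multiplicities) are λ = -4 with multiplicity 3.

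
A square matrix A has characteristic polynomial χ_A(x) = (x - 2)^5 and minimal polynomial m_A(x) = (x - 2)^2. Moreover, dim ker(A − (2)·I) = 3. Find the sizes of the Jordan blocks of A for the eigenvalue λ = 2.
Block sizes for λ = 2: [2, 2, 1]

Step 1 — from the characteristic polynomial, algebraic multiplicity of λ = 2 is 5. From dim ker(A − (2)·I) = 3, there are exactly 3 Jordan blocks for λ = 2.
Step 2 — from the minimal polynomial, the factor (x − 2)^2 tells us the largest block for λ = 2 has size 2.
Step 3 — with total size 5, 3 blocks, and largest block 2, the block sizes (in nonincreasing order) are [2, 2, 1].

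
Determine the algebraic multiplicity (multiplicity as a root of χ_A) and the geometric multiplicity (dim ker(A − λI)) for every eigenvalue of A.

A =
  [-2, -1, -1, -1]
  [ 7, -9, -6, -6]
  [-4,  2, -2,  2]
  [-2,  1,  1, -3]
λ = -4: alg = 4, geom = 2

Step 1 — factor the characteristic polynomial to read off the algebraic multiplicities:
  χ_A(x) = (x + 4)^4

Step 2 — compute geometric multiplicities via the rank-nullity identity g(λ) = n − rank(A − λI):
  rank(A − (-4)·I) = 2, so dim ker(A − (-4)·I) = n − 2 = 2

Summary:
  λ = -4: algebraic multiplicity = 4, geometric multiplicity = 2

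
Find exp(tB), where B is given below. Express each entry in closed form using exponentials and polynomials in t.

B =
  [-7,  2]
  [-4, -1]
e^{tB} =
  [-exp(-3*t) + 2*exp(-5*t), exp(-3*t) - exp(-5*t)]
  [-2*exp(-3*t) + 2*exp(-5*t), 2*exp(-3*t) - exp(-5*t)]

Strategy: write B = P · J · P⁻¹ where J is a Jordan canonical form, so e^{tB} = P · e^{tJ} · P⁻¹, and e^{tJ} can be computed block-by-block.

B has Jordan form
J =
  [-5,  0]
  [ 0, -3]
(up to reordering of blocks).

Per-block formulas:
  For a 1×1 block at λ = -3: exp(t · [-3]) = [e^(-3t)].
  For a 1×1 block at λ = -5: exp(t · [-5]) = [e^(-5t)].

After assembling e^{tJ} and conjugating by P, we get:

e^{tB} =
  [-exp(-3*t) + 2*exp(-5*t), exp(-3*t) - exp(-5*t)]
  [-2*exp(-3*t) + 2*exp(-5*t), 2*exp(-3*t) - exp(-5*t)]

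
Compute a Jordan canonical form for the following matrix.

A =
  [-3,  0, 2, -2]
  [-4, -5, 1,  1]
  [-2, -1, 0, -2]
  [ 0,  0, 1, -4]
J_3(-3) ⊕ J_1(-3)

The characteristic polynomial is
  det(x·I − A) = x^4 + 12*x^3 + 54*x^2 + 108*x + 81 = (x + 3)^4

Eigenvalues and multiplicities (the geometric multiplicity of λ is n − rank(A − λI), which equals the number of Jordan blocks for λ):
  λ = -3: algebraic multiplicity = 4, geometric multiplicity = 2

Determining the block sizes for each eigenvalue:
  λ = -3: with am = 4 and gm = 2, the partition is not yet determined (e.g. several partitions of 4 into 2 parts exist). Let N = A − (-3)·I. Computing rank(N^1) = 2, rank(N^2) = 1, rank(N^3) = 0; the number of blocks of size ≥ j is rank(N^{j−1}) − rank(N^j), giving [2, 1, 1]. So we have 1 block(s) of size 3, 1 block(s) of size 1 → block sizes [3, 1]

Assembling the blocks gives a Jordan form
J =
  [-3,  1,  0,  0]
  [ 0, -3,  1,  0]
  [ 0,  0, -3,  0]
  [ 0,  0,  0, -3]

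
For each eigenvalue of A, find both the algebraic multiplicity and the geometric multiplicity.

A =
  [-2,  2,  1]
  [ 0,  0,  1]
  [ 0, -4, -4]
λ = -2: alg = 3, geom = 2

Step 1 — factor the characteristic polynomial to read off the algebraic multiplicities:
  χ_A(x) = (x + 2)^3

Step 2 — compute geometric multiplicities via the rank-nullity identity g(λ) = n − rank(A − λI):
  rank(A − (-2)·I) = 1, so dim ker(A − (-2)·I) = n − 1 = 2

Summary:
  λ = -2: algebraic multiplicity = 3, geometric multiplicity = 2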